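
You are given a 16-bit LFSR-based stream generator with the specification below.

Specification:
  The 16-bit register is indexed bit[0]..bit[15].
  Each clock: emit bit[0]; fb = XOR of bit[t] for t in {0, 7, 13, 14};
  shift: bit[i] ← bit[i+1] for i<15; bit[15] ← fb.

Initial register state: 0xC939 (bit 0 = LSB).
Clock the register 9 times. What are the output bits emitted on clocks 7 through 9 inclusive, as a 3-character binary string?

001

reg_0 = 0xC939
clock 1: out=1, reg = 0x649C
clock 2: out=0, reg = 0xB24E
clock 3: out=0, reg = 0xD927
clock 4: out=1, reg = 0x6C93
clock 5: out=1, reg = 0x3649
clock 6: out=1, reg = 0x1B24
clock 7: out=0, reg = 0x0D92
clock 8: out=0, reg = 0x86C9
clock 9: out=1, reg = 0x4364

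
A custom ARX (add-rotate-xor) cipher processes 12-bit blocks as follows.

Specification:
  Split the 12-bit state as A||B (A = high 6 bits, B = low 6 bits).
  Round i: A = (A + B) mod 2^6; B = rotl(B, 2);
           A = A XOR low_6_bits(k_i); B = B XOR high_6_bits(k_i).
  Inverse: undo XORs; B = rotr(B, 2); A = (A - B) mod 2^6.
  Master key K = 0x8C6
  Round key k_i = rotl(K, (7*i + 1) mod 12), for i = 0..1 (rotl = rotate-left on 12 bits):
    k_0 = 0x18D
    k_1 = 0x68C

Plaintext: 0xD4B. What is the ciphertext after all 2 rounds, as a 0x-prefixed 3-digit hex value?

0xEF0

s_0 = plaintext = 0xD4B
s_1 = Round(s_0, k_0) = 0x36A
s_2 = Round(s_1, k_1) = 0xEF0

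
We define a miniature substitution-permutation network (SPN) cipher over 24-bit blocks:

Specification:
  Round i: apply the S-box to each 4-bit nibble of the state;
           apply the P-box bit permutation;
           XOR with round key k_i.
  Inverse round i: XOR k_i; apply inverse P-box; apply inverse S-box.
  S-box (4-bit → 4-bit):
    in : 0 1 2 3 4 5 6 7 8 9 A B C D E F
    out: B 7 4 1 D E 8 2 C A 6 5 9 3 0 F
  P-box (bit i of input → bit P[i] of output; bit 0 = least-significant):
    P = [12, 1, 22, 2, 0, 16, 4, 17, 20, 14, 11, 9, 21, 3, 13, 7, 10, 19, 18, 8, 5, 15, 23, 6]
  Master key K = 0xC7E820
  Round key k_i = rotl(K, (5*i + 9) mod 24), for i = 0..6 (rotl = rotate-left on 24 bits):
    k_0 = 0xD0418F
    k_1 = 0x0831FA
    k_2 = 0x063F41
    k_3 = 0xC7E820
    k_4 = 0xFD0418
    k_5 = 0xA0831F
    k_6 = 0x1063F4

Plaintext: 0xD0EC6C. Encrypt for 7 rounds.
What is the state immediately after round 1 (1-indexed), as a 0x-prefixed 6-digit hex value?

0xCAD6AB

s_0 = plaintext = 0xD0EC6C
s_1 = Round(s_0, k_0) = 0xCAD6AB
s_2 = Round(s_1, k_1) = 0x652382
s_3 = Round(s_2, k_2) = 0x581E11
s_4 = Round(s_3, k_3) = 0x22597B
s_5 = Round(s_4, k_4) = 0x387690
s_6 = Round(s_5, k_5) = 0xA79031
s_7 = Round(s_6, k_6) = 0xC8B17F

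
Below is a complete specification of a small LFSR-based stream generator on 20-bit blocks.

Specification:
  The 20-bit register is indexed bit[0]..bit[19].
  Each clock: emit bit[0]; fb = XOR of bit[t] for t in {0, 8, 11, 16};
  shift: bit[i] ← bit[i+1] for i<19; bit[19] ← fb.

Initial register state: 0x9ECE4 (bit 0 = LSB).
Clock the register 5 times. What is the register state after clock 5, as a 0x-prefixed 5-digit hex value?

0xE4F67

reg_0 = 0x9ECE4
clock 1: out=0, reg = 0x4F672
clock 2: out=0, reg = 0x27B39
clock 3: out=1, reg = 0x93D9C
clock 4: out=0, reg = 0xC9ECE
clock 5: out=0, reg = 0xE4F67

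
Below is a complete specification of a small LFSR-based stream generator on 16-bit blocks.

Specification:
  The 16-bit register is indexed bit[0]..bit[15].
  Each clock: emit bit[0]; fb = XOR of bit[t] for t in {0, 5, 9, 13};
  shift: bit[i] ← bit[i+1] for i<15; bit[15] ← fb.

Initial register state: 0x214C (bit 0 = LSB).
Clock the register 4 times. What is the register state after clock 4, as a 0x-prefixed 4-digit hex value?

reg_0 = 0x214C
clock 1: out=0, reg = 0x90A6
clock 2: out=0, reg = 0xC853
clock 3: out=1, reg = 0xE429
clock 4: out=1, reg = 0xF214

0xF214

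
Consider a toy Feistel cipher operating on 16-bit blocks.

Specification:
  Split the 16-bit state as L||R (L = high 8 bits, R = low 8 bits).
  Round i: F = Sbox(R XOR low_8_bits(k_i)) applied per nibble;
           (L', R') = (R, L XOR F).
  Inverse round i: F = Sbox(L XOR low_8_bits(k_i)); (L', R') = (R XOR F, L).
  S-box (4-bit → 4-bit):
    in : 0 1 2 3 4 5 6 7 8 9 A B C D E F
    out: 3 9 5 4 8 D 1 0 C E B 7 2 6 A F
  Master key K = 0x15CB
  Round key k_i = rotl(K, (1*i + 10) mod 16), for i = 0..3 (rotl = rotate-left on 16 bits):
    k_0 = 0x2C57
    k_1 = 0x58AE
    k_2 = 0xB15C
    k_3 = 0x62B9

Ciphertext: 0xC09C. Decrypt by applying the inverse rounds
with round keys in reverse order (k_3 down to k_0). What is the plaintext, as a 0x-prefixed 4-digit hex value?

0x6C1A

s_0 = ciphertext = 0xC09C
s_1 = InvRound(s_0, k_3) = 0x92C0
s_2 = InvRound(s_1, k_2) = 0xEA92
s_3 = InvRound(s_2, k_1) = 0x1AEA
s_4 = InvRound(s_3, k_0) = 0x6C1A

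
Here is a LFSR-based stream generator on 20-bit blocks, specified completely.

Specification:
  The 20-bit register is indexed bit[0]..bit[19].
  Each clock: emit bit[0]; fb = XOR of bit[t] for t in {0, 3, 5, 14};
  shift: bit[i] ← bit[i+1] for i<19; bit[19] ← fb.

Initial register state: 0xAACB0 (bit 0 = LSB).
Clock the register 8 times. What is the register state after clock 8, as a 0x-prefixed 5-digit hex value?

reg_0 = 0xAACB0
clock 1: out=0, reg = 0xD5658
clock 2: out=0, reg = 0x6AB2C
clock 3: out=0, reg = 0x35596
clock 4: out=0, reg = 0x9AACB
clock 5: out=1, reg = 0x4D565
clock 6: out=1, reg = 0xA6AB2
clock 7: out=0, reg = 0x53559
clock 8: out=1, reg = 0x29AAC

0x29AAC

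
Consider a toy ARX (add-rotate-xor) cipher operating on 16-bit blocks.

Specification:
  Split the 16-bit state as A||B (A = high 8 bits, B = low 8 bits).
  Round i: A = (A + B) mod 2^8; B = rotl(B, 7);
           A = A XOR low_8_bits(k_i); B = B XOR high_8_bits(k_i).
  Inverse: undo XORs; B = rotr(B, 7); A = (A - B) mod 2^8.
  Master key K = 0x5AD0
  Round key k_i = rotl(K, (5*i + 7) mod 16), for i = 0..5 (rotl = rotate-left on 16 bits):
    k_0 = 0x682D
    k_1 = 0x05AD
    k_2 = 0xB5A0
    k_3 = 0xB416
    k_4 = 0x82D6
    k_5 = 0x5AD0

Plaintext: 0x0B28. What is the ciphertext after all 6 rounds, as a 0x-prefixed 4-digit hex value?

s_0 = plaintext = 0x0B28
s_1 = Round(s_0, k_0) = 0x1E7C
s_2 = Round(s_1, k_1) = 0x373B
s_3 = Round(s_2, k_2) = 0xD228
s_4 = Round(s_3, k_3) = 0xECA0
s_5 = Round(s_4, k_4) = 0x5AD2
s_6 = Round(s_5, k_5) = 0xFC33

0xFC33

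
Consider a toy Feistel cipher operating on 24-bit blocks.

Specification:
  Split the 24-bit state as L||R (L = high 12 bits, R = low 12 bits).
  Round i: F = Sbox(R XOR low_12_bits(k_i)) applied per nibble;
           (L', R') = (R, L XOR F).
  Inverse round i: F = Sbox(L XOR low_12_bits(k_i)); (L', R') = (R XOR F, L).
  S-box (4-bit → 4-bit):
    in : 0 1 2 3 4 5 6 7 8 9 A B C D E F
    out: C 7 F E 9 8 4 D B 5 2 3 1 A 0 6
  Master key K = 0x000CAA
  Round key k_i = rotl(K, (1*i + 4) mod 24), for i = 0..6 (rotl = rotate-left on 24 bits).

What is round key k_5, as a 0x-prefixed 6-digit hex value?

0x195400

K = 0x000CAA
k_0 = rotl(K, (1*0+4) mod 24) = rotl(K, 4) = 0x00CAA0
k_1 = rotl(K, (1*1+4) mod 24) = rotl(K, 5) = 0x019540
k_2 = rotl(K, (1*2+4) mod 24) = rotl(K, 6) = 0x032A80
k_3 = rotl(K, (1*3+4) mod 24) = rotl(K, 7) = 0x065500
k_4 = rotl(K, (1*4+4) mod 24) = rotl(K, 8) = 0x0CAA00
k_5 = rotl(K, (1*5+4) mod 24) = rotl(K, 9) = 0x195400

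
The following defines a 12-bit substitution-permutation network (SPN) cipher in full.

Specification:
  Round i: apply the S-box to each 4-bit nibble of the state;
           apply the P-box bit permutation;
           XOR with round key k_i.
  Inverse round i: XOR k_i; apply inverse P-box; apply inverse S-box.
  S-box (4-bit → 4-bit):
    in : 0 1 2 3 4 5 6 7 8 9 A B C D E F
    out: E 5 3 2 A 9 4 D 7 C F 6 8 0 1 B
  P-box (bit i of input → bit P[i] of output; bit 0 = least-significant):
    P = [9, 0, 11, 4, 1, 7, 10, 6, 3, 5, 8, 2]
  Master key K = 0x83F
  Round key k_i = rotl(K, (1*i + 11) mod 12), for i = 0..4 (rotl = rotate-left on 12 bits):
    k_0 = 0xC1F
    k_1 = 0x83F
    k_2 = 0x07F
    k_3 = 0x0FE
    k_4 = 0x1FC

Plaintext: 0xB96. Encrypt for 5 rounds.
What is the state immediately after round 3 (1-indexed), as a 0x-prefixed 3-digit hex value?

s_0 = plaintext = 0xB96
s_1 = Round(s_0, k_0) = 0x17F
s_2 = Round(s_1, k_1) = 0xF64
s_3 = Round(s_2, k_2) = 0x442
s_4 = Round(s_3, k_3) = 0x21B
s_5 = Round(s_4, k_4) = 0xDD7

0x442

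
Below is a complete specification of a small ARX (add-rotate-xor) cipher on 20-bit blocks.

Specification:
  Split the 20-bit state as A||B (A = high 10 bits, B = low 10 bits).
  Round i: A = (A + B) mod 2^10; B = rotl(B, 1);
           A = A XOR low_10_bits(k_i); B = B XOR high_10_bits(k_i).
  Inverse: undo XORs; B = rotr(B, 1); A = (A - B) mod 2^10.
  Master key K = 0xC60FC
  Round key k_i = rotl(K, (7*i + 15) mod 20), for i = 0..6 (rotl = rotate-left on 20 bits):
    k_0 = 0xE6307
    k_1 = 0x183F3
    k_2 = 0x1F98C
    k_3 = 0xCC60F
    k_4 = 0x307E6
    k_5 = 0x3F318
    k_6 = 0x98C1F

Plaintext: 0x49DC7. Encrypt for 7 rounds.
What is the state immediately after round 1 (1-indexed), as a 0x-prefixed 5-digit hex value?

s_0 = plaintext = 0x49DC7
s_1 = Round(s_0, k_0) = 0x7A416
s_2 = Round(s_1, k_1) = 0x8304C
s_3 = Round(s_2, k_2) = 0xF50E6
s_4 = Round(s_3, k_3) = 0xAD6FD
s_5 = Round(s_4, k_4) = 0x9513A
s_6 = Round(s_5, k_5) = 0x25A88
s_7 = Round(s_6, k_6) = 0xC0772

0x7A416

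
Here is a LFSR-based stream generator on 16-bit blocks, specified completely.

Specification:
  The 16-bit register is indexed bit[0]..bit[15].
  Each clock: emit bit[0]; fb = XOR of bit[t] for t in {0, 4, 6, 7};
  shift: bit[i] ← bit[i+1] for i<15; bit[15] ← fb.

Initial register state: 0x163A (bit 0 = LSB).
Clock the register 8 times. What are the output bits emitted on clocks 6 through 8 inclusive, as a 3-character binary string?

100

reg_0 = 0x163A
clock 1: out=0, reg = 0x8B1D
clock 2: out=1, reg = 0x458E
clock 3: out=0, reg = 0xA2C7
clock 4: out=1, reg = 0xD163
clock 5: out=1, reg = 0x68B1
clock 6: out=1, reg = 0xB458
clock 7: out=0, reg = 0x5A2C
clock 8: out=0, reg = 0x2D16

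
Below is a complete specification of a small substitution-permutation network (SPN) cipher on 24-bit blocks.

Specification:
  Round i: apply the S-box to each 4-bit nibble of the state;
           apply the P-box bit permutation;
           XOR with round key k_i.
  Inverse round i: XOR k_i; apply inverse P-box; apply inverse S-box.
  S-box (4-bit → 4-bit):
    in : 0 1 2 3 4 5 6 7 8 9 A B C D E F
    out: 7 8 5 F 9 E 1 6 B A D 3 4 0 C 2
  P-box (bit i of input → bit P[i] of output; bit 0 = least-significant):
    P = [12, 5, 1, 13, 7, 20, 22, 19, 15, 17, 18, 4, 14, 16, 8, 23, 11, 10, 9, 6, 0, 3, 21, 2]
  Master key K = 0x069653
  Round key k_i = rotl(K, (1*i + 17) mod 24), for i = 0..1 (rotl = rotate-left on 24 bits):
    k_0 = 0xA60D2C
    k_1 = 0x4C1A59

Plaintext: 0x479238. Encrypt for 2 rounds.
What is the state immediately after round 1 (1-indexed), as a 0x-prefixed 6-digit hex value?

0x7BBB89

s_0 = plaintext = 0x479238
s_1 = Round(s_0, k_0) = 0x7BBB89
s_2 = Round(s_1, k_1) = 0x77F6F1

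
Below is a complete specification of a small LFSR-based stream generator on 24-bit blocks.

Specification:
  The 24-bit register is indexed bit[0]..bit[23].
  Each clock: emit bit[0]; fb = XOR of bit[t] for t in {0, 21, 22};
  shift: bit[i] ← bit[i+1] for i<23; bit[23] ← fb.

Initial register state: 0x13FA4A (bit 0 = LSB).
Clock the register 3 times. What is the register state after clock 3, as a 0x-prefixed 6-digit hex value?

reg_0 = 0x13FA4A
clock 1: out=0, reg = 0x09FD25
clock 2: out=1, reg = 0x84FE92
clock 3: out=0, reg = 0x427F49

0x427F49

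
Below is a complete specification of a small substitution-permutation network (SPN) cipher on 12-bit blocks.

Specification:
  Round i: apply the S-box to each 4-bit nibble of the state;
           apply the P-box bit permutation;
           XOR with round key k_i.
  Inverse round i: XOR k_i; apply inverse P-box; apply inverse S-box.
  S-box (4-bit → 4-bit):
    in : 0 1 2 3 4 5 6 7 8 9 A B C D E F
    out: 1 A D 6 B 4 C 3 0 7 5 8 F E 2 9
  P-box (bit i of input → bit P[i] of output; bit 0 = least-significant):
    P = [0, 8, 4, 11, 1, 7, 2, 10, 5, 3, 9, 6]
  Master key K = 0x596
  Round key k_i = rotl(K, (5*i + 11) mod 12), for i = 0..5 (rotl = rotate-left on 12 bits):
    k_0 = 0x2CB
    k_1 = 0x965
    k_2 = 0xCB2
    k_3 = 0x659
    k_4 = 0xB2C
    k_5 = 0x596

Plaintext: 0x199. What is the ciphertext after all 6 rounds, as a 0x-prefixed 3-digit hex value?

s_0 = plaintext = 0x199
s_1 = Round(s_0, k_0) = 0x314
s_2 = Round(s_1, k_1) = 0x6EC
s_3 = Round(s_2, k_2) = 0x763
s_4 = Round(s_3, k_3) = 0x365
s_5 = Round(s_4, k_4) = 0xD30
s_6 = Round(s_5, k_5) = 0x75B

0x75B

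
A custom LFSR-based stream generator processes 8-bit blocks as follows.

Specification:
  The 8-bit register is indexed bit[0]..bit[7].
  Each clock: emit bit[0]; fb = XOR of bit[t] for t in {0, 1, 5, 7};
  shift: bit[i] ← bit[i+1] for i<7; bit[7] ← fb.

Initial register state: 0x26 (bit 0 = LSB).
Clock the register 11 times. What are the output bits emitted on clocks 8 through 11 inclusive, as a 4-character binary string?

reg_0 = 0x26
clock 1: out=0, reg = 0x13
clock 2: out=1, reg = 0x09
clock 3: out=1, reg = 0x84
clock 4: out=0, reg = 0xC2
clock 5: out=0, reg = 0x61
clock 6: out=1, reg = 0x30
clock 7: out=0, reg = 0x98
clock 8: out=0, reg = 0xCC
clock 9: out=0, reg = 0xE6
clock 10: out=0, reg = 0xF3
clock 11: out=1, reg = 0x79

0001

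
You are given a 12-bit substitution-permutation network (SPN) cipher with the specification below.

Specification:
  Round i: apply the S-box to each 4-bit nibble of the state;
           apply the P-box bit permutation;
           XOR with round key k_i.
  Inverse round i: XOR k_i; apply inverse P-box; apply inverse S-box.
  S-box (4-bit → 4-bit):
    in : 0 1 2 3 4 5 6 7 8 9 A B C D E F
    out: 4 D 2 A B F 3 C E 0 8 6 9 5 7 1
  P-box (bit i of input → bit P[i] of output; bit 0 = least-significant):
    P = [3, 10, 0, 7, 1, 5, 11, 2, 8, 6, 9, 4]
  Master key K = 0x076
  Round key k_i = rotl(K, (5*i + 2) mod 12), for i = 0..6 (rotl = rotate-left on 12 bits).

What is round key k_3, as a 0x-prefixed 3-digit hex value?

K = 0x076
k_0 = rotl(K, (5*0+2) mod 12) = rotl(K, 2) = 0x1D8
k_1 = rotl(K, (5*1+2) mod 12) = rotl(K, 7) = 0xB03
k_2 = rotl(K, (5*2+2) mod 12) = rotl(K, 0) = 0x076
k_3 = rotl(K, (5*3+2) mod 12) = rotl(K, 5) = 0xEC0

0xEC0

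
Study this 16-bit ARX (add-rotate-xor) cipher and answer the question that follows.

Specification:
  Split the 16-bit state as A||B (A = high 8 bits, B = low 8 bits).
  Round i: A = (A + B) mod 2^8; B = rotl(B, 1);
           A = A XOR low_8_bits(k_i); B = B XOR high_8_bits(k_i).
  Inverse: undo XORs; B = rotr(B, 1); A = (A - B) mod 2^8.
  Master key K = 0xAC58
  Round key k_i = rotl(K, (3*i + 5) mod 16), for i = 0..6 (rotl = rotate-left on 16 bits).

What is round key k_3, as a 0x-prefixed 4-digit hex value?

K = 0xAC58
k_0 = rotl(K, (3*0+5) mod 16) = rotl(K, 5) = 0x8B15
k_1 = rotl(K, (3*1+5) mod 16) = rotl(K, 8) = 0x58AC
k_2 = rotl(K, (3*2+5) mod 16) = rotl(K, 11) = 0xC562
k_3 = rotl(K, (3*3+5) mod 16) = rotl(K, 14) = 0x2B16

0x2B16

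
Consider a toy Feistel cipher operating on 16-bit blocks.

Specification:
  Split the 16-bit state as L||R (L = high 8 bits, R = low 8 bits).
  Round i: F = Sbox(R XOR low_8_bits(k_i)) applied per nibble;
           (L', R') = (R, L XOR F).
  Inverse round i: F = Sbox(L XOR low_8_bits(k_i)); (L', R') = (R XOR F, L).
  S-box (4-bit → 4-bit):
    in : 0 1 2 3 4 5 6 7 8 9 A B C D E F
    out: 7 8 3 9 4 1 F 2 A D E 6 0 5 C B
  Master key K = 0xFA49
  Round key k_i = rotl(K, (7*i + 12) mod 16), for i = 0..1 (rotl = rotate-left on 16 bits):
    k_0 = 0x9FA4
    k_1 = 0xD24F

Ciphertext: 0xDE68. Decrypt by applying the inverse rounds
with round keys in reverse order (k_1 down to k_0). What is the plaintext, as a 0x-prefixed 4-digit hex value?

0x5AB0

s_0 = ciphertext = 0xDE68
s_1 = InvRound(s_0, k_1) = 0xB0DE
s_2 = InvRound(s_1, k_0) = 0x5AB0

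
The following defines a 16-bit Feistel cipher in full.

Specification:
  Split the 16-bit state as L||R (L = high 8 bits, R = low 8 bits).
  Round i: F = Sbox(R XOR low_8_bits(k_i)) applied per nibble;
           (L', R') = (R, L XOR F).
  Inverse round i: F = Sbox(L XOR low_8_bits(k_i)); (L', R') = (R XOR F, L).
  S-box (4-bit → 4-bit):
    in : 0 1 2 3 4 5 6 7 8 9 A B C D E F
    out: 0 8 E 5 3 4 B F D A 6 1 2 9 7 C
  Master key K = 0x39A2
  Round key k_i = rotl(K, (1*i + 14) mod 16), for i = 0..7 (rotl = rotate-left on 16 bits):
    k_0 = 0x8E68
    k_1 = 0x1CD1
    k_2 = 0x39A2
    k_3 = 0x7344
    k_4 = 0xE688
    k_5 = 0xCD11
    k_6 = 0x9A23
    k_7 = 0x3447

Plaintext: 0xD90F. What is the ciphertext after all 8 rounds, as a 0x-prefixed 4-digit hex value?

0x173E

s_0 = plaintext = 0xD90F
s_1 = Round(s_0, k_0) = 0x0F66
s_2 = Round(s_1, k_1) = 0x6610
s_3 = Round(s_2, k_2) = 0x1078
s_4 = Round(s_3, k_3) = 0x7842
s_5 = Round(s_4, k_4) = 0x425E
s_6 = Round(s_5, k_5) = 0x5E7E
s_7 = Round(s_6, k_6) = 0x7E17
s_8 = Round(s_7, k_7) = 0x173E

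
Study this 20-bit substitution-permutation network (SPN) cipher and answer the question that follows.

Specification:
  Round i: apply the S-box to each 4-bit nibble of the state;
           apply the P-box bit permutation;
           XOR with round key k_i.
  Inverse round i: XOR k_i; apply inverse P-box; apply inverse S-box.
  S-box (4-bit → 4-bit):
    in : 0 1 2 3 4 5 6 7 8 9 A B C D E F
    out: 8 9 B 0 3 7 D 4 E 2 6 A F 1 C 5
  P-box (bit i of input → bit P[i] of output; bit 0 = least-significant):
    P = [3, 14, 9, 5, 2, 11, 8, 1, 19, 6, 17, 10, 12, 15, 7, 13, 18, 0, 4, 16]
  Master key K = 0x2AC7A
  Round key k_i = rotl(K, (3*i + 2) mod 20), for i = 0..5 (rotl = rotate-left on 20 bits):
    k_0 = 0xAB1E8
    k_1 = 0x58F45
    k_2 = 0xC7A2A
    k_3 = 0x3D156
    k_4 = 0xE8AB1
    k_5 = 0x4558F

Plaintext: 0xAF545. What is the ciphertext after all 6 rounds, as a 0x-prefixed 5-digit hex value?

0xF2F8C

s_0 = plaintext = 0xAF545
s_1 = Round(s_0, k_0) = 0x0EB35
s_2 = Round(s_1, k_1) = 0x4E98D
s_3 = Round(s_2, k_2) = 0x853E1
s_4 = Round(s_3, k_3) = 0x240ED
s_5 = Round(s_4, k_4) = 0xB1FBA
s_6 = Round(s_5, k_5) = 0xF2F8C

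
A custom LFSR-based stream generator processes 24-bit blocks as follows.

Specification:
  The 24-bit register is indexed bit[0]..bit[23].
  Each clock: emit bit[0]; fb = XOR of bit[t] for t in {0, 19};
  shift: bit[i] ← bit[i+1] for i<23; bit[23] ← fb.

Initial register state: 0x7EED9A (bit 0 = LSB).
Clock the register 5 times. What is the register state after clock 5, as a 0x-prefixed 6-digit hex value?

reg_0 = 0x7EED9A
clock 1: out=0, reg = 0xBF76CD
clock 2: out=1, reg = 0x5FBB66
clock 3: out=0, reg = 0xAFDDB3
clock 4: out=1, reg = 0x57EED9
clock 5: out=1, reg = 0xABF76C

0xABF76C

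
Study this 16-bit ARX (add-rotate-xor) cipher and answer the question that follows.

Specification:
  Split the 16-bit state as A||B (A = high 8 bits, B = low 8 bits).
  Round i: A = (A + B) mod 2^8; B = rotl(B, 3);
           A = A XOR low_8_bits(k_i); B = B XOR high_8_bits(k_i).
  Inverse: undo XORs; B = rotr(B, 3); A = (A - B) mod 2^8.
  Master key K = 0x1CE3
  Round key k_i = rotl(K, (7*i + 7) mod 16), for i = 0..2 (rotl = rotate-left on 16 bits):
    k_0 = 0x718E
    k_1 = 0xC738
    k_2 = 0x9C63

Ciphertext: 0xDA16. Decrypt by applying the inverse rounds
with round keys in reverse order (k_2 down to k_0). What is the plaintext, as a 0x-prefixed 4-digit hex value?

s_0 = ciphertext = 0xDA16
s_1 = InvRound(s_0, k_2) = 0x6851
s_2 = InvRound(s_1, k_1) = 0x7ED2
s_3 = InvRound(s_2, k_0) = 0x7C74

0x7C74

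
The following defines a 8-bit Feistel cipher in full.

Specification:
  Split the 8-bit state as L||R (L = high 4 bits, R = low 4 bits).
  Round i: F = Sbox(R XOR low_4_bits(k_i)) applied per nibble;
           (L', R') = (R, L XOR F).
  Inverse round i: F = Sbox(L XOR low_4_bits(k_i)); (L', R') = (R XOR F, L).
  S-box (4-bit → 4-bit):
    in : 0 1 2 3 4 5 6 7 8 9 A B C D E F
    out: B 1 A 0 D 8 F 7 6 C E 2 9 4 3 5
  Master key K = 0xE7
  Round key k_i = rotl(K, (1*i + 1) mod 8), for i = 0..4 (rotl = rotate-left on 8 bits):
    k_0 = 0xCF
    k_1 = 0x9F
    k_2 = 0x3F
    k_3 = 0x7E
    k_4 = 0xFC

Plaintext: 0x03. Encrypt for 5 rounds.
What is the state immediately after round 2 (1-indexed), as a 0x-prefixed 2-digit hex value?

0x9C

s_0 = plaintext = 0x03
s_1 = Round(s_0, k_0) = 0x39
s_2 = Round(s_1, k_1) = 0x9C
s_3 = Round(s_2, k_2) = 0xC9
s_4 = Round(s_3, k_3) = 0x9B
s_5 = Round(s_4, k_4) = 0xBE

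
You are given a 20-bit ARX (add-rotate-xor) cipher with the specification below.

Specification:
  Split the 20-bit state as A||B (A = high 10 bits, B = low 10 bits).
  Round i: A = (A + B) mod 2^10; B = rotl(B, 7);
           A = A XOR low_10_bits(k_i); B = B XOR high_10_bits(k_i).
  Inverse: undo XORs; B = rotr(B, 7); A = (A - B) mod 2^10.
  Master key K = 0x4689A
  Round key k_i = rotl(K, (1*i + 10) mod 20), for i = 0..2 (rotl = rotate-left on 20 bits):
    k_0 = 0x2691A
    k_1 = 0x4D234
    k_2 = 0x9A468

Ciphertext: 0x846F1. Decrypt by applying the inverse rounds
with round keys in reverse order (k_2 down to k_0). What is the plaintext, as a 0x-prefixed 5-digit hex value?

0x5B58E

s_0 = ciphertext = 0x846F1
s_1 = InvRound(s_0, k_2) = 0x6E0C1
s_2 = InvRound(s_1, k_1) = 0xF87AB
s_3 = InvRound(s_2, k_0) = 0x5B58E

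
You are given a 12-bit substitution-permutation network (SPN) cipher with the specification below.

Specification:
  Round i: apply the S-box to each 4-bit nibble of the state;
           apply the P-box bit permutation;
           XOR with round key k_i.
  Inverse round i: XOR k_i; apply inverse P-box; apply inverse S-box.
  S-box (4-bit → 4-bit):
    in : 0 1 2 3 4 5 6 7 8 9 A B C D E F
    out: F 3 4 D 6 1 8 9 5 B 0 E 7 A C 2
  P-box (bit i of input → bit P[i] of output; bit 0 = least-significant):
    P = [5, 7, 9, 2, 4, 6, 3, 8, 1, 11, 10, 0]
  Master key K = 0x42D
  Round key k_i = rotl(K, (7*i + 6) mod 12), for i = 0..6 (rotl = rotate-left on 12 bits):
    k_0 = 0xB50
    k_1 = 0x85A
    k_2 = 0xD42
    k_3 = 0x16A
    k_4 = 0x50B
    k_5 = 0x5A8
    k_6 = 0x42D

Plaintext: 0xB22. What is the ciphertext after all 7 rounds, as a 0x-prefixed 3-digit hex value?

0x052

s_0 = plaintext = 0xB22
s_1 = Round(s_0, k_0) = 0x559
s_2 = Round(s_1, k_1) = 0x8EC
s_3 = Round(s_2, k_2) = 0xAE8
s_4 = Round(s_3, k_3) = 0x242
s_5 = Round(s_4, k_4) = 0x343
s_6 = Round(s_5, k_5) = 0x3C7
s_7 = Round(s_6, k_6) = 0x052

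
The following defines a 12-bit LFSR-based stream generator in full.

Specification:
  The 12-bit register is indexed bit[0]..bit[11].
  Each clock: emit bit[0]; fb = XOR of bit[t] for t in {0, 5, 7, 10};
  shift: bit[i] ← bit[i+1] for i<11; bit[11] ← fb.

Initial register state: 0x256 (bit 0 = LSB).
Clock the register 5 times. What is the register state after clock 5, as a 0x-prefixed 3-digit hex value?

0x012

reg_0 = 0x256
clock 1: out=0, reg = 0x12B
clock 2: out=1, reg = 0x095
clock 3: out=1, reg = 0x04A
clock 4: out=0, reg = 0x025
clock 5: out=1, reg = 0x012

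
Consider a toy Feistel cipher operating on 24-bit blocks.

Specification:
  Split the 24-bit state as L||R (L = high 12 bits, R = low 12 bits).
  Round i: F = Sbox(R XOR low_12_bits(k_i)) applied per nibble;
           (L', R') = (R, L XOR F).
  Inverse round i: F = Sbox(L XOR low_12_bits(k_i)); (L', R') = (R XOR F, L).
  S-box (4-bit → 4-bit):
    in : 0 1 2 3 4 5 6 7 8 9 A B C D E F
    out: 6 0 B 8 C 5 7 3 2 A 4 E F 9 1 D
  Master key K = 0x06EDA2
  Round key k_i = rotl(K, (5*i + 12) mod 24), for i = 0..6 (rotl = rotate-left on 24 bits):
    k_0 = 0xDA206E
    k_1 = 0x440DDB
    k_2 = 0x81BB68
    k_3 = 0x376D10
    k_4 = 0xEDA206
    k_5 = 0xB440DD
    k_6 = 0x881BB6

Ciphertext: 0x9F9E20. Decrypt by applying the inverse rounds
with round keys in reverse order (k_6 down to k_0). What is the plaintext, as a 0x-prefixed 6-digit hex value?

0xBD708A

s_0 = ciphertext = 0x9F9E20
s_1 = InvRound(s_0, k_6) = 0x5ED9F9
s_2 = InvRound(s_1, k_5) = 0xC7F5ED
s_3 = InvRound(s_2, k_4) = 0x4D7C7F
s_4 = InvRound(s_3, k_3) = 0x68C4D7
s_5 = InvRound(s_4, k_2) = 0xDCB68C
s_6 = InvRound(s_5, k_1) = 0x08ADCB
s_7 = InvRound(s_6, k_0) = 0xBD708A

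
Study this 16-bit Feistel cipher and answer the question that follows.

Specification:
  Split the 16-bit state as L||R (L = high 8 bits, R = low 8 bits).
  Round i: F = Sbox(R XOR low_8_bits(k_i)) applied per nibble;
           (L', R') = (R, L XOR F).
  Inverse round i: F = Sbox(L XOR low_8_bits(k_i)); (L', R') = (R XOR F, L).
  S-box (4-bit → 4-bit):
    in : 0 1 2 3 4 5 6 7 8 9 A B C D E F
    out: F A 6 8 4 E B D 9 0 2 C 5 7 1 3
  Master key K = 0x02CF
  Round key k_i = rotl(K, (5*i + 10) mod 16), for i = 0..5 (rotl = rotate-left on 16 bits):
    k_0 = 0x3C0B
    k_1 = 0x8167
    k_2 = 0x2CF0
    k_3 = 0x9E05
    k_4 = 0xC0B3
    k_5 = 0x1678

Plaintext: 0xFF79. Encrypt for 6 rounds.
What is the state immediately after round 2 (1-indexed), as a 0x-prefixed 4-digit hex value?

s_0 = plaintext = 0xFF79
s_1 = Round(s_0, k_0) = 0x7929
s_2 = Round(s_1, k_1) = 0x2938
s_3 = Round(s_2, k_2) = 0x3870
s_4 = Round(s_3, k_3) = 0x70E6
s_5 = Round(s_4, k_4) = 0xE69E
s_6 = Round(s_5, k_5) = 0x9EFD

0x2938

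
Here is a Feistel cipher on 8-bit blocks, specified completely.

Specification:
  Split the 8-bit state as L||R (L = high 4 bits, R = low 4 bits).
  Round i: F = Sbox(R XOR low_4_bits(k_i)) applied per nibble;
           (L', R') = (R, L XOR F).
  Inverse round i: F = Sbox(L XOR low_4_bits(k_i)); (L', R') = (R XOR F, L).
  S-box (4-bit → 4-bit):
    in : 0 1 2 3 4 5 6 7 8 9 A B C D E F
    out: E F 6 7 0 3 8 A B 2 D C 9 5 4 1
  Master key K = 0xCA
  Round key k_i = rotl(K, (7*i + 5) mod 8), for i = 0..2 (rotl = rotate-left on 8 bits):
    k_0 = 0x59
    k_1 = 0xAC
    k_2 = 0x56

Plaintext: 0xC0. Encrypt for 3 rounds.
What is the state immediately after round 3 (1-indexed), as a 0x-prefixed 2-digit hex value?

s_0 = plaintext = 0xC0
s_1 = Round(s_0, k_0) = 0x0E
s_2 = Round(s_1, k_1) = 0xE6
s_3 = Round(s_2, k_2) = 0x60

0x60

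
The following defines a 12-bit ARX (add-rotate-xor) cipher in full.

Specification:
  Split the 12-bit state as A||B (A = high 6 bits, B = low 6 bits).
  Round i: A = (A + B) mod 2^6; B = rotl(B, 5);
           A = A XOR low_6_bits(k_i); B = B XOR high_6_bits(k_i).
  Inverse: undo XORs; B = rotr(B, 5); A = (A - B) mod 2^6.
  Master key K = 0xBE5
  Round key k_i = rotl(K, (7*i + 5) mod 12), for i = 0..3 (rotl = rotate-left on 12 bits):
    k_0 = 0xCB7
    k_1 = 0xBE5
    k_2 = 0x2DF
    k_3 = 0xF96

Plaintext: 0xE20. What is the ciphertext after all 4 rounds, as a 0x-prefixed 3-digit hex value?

0x5F4

s_0 = plaintext = 0xE20
s_1 = Round(s_0, k_0) = 0xBE2
s_2 = Round(s_1, k_1) = 0xD3E
s_3 = Round(s_2, k_2) = 0xB54
s_4 = Round(s_3, k_3) = 0x5F4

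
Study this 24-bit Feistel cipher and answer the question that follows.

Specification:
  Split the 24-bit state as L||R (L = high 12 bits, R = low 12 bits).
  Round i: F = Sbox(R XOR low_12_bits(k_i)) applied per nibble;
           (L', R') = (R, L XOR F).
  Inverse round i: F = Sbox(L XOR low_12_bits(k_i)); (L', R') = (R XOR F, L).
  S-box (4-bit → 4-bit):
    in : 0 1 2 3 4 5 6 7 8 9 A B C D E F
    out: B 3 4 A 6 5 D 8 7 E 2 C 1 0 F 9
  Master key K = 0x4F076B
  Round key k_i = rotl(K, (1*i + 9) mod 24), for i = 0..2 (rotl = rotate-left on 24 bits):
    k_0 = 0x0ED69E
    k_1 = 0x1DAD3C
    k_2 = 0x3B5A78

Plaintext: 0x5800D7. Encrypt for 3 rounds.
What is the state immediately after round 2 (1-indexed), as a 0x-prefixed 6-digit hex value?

s_0 = plaintext = 0x5800D7
s_1 = Round(s_0, k_0) = 0x0D78EE
s_2 = Round(s_1, k_1) = 0x8EE5D3
s_3 = Round(s_2, k_2) = 0x5D31C2

0x8EE5D3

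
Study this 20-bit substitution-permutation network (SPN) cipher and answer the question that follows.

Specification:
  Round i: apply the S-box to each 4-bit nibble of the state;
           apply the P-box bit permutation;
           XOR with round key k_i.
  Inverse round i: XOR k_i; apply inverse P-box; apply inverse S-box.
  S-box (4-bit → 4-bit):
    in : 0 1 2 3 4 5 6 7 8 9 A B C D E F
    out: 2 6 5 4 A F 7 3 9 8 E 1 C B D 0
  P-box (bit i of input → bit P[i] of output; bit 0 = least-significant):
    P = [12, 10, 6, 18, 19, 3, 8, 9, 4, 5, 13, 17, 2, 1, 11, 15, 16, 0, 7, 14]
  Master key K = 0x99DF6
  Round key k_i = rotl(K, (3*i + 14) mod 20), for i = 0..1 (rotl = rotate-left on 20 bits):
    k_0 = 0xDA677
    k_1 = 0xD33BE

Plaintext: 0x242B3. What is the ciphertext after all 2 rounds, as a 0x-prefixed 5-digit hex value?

s_0 = plaintext = 0x242B3
s_1 = Round(s_0, k_0) = 0x406A5
s_2 = Round(s_1, k_1) = 0x944C5

0x944C5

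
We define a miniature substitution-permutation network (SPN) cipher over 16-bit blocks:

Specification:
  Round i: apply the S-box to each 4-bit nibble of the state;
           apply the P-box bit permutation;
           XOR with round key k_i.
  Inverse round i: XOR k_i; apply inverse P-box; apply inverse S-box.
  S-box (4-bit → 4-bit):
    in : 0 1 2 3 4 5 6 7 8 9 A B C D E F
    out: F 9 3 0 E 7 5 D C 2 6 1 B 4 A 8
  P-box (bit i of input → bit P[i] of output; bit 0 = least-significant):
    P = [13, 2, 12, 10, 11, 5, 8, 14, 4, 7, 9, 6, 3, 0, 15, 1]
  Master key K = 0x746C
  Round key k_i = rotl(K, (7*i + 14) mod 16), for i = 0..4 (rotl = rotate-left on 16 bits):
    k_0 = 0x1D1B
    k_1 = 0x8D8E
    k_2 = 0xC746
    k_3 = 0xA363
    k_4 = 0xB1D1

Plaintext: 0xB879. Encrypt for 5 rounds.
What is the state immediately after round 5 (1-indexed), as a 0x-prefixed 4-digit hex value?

s_0 = plaintext = 0xB879
s_1 = Round(s_0, k_0) = 0x5657
s_2 = Round(s_1, k_1) = 0x32B7
s_3 = Round(s_2, k_2) = 0xFBD6
s_4 = Round(s_3, k_3) = 0x9271
s_5 = Round(s_4, k_4) = 0xDC40

0xDC40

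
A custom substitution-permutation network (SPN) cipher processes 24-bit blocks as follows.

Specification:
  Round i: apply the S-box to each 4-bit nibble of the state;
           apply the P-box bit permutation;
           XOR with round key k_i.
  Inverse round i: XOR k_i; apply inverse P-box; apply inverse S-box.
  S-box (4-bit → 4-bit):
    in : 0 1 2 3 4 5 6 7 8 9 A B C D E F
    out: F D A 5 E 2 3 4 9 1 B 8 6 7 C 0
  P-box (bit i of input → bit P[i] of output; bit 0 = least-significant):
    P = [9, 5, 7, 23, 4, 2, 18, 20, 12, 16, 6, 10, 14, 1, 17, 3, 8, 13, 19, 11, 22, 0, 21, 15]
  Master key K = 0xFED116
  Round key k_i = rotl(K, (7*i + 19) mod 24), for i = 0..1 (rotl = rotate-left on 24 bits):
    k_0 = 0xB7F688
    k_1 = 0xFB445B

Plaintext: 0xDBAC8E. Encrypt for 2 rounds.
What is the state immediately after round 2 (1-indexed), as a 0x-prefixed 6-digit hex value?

s_0 = plaintext = 0xDBAC8E
s_1 = Round(s_0, k_0) = 0x46BE53
s_2 = Round(s_1, k_1) = 0xDBE396

0xDBE396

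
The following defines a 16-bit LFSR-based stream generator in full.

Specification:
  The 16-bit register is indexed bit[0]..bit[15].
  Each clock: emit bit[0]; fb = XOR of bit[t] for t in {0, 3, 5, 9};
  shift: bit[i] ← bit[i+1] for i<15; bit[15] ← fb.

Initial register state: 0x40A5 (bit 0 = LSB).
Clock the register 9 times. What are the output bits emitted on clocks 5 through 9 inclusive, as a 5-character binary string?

01010

reg_0 = 0x40A5
clock 1: out=1, reg = 0x2052
clock 2: out=0, reg = 0x1029
clock 3: out=1, reg = 0x8814
clock 4: out=0, reg = 0x440A
clock 5: out=0, reg = 0xA205
clock 6: out=1, reg = 0x5102
clock 7: out=0, reg = 0x2881
clock 8: out=1, reg = 0x9440
clock 9: out=0, reg = 0x4A20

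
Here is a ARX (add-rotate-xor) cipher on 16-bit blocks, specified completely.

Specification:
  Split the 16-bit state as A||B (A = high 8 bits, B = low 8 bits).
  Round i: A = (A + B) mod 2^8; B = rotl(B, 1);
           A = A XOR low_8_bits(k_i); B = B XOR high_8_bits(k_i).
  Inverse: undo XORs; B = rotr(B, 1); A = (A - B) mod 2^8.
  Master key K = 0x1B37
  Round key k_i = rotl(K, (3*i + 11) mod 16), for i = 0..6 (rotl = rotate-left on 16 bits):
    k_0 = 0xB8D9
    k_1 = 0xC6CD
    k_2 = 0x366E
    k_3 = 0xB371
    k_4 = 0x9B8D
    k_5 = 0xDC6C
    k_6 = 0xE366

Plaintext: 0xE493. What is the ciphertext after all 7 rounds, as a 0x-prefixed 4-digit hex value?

s_0 = plaintext = 0xE493
s_1 = Round(s_0, k_0) = 0xAE9F
s_2 = Round(s_1, k_1) = 0x80F9
s_3 = Round(s_2, k_2) = 0x17C5
s_4 = Round(s_3, k_3) = 0xAD38
s_5 = Round(s_4, k_4) = 0x68EB
s_6 = Round(s_5, k_5) = 0x3F0B
s_7 = Round(s_6, k_6) = 0x2CF5

0x2CF5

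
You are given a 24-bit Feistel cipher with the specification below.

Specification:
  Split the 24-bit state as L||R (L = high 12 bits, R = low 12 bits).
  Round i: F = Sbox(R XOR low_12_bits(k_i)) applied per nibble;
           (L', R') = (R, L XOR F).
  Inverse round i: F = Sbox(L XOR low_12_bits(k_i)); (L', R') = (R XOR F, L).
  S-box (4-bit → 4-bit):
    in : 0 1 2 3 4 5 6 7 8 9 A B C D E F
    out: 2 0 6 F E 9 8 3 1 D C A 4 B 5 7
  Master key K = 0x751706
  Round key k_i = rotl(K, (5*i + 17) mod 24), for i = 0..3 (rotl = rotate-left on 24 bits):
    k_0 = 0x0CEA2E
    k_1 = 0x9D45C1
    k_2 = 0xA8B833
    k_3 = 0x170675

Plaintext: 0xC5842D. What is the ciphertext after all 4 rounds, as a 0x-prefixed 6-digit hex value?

s_0 = plaintext = 0xC5842D
s_1 = Round(s_0, k_0) = 0x42D977
s_2 = Round(s_1, k_1) = 0x977085
s_3 = Round(s_2, k_2) = 0x0858DF
s_4 = Round(s_3, k_3) = 0x8DF549

0x8DF549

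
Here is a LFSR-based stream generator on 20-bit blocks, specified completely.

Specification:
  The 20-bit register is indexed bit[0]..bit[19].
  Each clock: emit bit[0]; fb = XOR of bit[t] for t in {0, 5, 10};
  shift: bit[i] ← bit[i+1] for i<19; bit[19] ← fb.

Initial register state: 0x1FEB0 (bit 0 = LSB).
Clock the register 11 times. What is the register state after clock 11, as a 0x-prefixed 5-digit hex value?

reg_0 = 0x1FEB0
clock 1: out=0, reg = 0x0FF58
clock 2: out=0, reg = 0x87FAC
clock 3: out=0, reg = 0x43FD6
clock 4: out=0, reg = 0xA1FEB
clock 5: out=1, reg = 0xD0FF5
clock 6: out=1, reg = 0xE87FA
clock 7: out=0, reg = 0x743FD
clock 8: out=1, reg = 0x3A1FE
clock 9: out=0, reg = 0x9D0FF
clock 10: out=1, reg = 0x4E87F
clock 11: out=1, reg = 0x2743F

0x2743F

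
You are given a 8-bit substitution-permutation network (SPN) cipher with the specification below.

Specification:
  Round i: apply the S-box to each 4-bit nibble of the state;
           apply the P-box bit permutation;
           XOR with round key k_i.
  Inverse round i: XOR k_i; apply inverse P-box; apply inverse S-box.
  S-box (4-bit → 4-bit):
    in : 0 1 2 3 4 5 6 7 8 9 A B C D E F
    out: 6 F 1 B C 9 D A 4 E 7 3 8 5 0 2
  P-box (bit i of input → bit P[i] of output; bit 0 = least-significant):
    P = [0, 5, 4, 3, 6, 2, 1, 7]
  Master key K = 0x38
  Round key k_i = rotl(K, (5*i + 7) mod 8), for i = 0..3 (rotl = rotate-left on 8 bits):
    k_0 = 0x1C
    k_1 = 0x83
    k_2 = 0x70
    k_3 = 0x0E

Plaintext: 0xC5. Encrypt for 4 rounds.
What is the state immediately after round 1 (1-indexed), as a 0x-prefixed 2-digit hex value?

0x95

s_0 = plaintext = 0xC5
s_1 = Round(s_0, k_0) = 0x95
s_2 = Round(s_1, k_1) = 0x0C
s_3 = Round(s_2, k_2) = 0x7E
s_4 = Round(s_3, k_3) = 0x8A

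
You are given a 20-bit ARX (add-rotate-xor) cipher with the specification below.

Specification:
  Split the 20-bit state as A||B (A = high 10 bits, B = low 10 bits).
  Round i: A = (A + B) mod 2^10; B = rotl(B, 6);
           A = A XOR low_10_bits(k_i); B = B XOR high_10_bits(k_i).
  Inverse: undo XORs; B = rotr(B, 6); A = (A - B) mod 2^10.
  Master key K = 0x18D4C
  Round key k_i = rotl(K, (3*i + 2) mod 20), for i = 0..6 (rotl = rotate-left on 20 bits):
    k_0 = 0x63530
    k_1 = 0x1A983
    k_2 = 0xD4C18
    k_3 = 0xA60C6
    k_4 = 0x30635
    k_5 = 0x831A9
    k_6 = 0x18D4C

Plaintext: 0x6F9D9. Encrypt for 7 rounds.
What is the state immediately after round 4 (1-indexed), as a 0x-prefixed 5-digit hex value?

s_0 = plaintext = 0x6F9D9
s_1 = Round(s_0, k_0) = 0xA9FD0
s_2 = Round(s_1, k_1) = 0xFD057
s_3 = Round(s_2, k_2) = 0x14E96
s_4 = Round(s_3, k_3) = 0x8BF31
s_5 = Round(s_4, k_4) = 0xD54B2
s_6 = Round(s_5, k_5) = 0x6BA87
s_7 = Round(s_6, k_6) = 0x5E58B

0x8BF31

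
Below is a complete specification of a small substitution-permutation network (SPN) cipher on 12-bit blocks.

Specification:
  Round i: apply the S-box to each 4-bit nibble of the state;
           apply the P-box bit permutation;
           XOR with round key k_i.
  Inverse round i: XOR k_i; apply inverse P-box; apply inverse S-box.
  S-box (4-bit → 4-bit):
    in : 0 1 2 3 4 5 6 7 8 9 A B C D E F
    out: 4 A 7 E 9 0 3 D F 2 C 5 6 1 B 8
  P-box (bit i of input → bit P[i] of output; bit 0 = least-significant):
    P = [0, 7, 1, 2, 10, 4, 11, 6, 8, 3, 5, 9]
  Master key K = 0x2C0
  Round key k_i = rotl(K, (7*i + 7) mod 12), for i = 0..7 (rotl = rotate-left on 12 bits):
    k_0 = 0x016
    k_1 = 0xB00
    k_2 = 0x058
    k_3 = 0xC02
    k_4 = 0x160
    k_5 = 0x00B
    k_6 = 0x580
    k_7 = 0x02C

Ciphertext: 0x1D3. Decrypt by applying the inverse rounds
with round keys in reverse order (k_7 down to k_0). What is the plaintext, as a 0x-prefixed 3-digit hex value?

0x079

s_0 = ciphertext = 0x1D3
s_1 = InvRound(s_0, k_7) = 0x218
s_2 = InvRound(s_1, k_6) = 0xE69
s_3 = InvRound(s_2, k_5) = 0xA70
s_4 = InvRound(s_3, k_4) = 0x4C5
s_5 = InvRound(s_4, k_3) = 0x5A8
s_6 = InvRound(s_5, k_2) = 0xBE9
s_7 = InvRound(s_6, k_1) = 0xCF6
s_8 = InvRound(s_7, k_0) = 0x079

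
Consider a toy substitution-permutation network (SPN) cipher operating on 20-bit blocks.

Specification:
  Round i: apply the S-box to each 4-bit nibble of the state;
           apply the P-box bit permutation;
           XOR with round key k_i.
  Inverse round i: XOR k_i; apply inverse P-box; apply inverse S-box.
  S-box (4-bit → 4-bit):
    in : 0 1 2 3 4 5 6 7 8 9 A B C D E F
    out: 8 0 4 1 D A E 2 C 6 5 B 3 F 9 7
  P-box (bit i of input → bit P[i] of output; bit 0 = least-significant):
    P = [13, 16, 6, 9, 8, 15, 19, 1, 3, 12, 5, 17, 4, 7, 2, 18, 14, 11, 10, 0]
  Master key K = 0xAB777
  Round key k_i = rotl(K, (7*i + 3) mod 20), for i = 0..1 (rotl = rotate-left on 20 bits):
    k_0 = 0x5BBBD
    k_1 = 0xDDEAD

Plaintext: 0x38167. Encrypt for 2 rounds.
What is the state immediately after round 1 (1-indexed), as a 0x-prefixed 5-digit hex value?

s_0 = plaintext = 0x38167
s_1 = Round(s_0, k_0) = 0x87BBB
s_2 = Round(s_1, k_1) = 0xE6926

0x87BBB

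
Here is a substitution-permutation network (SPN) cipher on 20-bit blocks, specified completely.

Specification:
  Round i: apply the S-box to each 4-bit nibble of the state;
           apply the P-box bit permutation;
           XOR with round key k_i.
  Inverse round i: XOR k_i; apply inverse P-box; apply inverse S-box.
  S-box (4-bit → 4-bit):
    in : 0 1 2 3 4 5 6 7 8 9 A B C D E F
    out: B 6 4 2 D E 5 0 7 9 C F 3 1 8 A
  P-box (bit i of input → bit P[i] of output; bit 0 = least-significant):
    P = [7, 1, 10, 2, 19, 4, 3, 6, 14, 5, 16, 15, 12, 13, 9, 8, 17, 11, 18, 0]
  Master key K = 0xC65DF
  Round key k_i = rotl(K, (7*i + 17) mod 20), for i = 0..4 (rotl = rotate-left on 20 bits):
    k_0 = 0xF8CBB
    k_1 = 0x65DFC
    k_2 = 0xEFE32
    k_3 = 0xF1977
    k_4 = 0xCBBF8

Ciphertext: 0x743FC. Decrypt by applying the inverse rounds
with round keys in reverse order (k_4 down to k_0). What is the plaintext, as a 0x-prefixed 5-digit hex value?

0x7BED9

s_0 = ciphertext = 0x743FC
s_1 = InvRound(s_0, k_4) = 0xCC4DE
s_2 = InvRound(s_1, k_3) = 0x09B26
s_3 = InvRound(s_2, k_2) = 0x6FDCA
s_4 = InvRound(s_3, k_1) = 0x73F3F
s_5 = InvRound(s_4, k_0) = 0x7BED9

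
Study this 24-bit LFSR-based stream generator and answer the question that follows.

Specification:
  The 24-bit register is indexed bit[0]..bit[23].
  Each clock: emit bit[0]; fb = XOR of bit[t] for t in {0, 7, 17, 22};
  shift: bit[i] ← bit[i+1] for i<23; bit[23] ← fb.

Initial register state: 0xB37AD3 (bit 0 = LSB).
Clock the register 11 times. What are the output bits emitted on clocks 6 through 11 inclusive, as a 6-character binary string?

011010

reg_0 = 0xB37AD3
clock 1: out=1, reg = 0xD9BD69
clock 2: out=1, reg = 0x6CDEB4
clock 3: out=0, reg = 0x366F5A
clock 4: out=0, reg = 0x9B37AD
clock 5: out=1, reg = 0xCD9BD6
clock 6: out=0, reg = 0x66CDEB
clock 7: out=1, reg = 0x3366F5
clock 8: out=1, reg = 0x99B37A
clock 9: out=0, reg = 0x4CD9BD
clock 10: out=1, reg = 0xA66CDE
clock 11: out=0, reg = 0x53366F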